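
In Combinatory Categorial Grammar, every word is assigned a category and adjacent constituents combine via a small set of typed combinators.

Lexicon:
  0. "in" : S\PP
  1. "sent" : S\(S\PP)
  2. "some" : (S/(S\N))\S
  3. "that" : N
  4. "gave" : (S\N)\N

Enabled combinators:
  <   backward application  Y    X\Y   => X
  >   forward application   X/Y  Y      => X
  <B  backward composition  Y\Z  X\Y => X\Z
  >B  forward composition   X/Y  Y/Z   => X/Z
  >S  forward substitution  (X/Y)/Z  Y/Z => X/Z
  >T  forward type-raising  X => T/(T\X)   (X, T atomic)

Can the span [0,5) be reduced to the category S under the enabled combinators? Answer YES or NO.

YES

[0,5] S   >
  [0,3] S/(S\N)   <
    [0,2] S   <
      [0,1] "in" : S\PP
      [1,2] "sent" : S\(S\PP)
    [2,3] "some" : (S/(S\N))\S
  [3,5] S\N   <
    [3,4] "that" : N
    [4,5] "gave" : (S\N)\N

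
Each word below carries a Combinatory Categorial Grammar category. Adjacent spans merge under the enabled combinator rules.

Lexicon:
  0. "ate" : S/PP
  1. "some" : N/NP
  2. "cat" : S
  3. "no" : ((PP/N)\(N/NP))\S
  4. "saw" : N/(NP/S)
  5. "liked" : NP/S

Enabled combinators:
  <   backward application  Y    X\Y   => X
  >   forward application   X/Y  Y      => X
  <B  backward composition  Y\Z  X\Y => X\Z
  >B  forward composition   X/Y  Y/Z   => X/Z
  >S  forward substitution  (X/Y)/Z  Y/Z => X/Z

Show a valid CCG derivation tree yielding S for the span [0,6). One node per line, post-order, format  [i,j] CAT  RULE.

[0,1] S/PP  lex  "ate"
[1,2] N/NP  lex  "some"
[2,3] S  lex  "cat"
[3,4] ((PP/N)\(N/NP))\S  lex  "no"
[2,4] (PP/N)\(N/NP)  <  k=3
[1,4] PP/N  <  k=2
[4,5] N/(NP/S)  lex  "saw"
[5,6] NP/S  lex  "liked"
[4,6] N  >  k=5
[1,6] PP  >  k=4
[0,6] S  >  k=1

[0,6] S   >
  [0,1] "ate" : S/PP
  [1,6] PP   >
    [1,4] PP/N   <
      [1,2] "some" : N/NP
      [2,4] (PP/N)\(N/NP)   <
        [2,3] "cat" : S
        [3,4] "no" : ((PP/N)\(N/NP))\S
    [4,6] N   >
      [4,5] "saw" : N/(NP/S)
      [5,6] "liked" : NP/S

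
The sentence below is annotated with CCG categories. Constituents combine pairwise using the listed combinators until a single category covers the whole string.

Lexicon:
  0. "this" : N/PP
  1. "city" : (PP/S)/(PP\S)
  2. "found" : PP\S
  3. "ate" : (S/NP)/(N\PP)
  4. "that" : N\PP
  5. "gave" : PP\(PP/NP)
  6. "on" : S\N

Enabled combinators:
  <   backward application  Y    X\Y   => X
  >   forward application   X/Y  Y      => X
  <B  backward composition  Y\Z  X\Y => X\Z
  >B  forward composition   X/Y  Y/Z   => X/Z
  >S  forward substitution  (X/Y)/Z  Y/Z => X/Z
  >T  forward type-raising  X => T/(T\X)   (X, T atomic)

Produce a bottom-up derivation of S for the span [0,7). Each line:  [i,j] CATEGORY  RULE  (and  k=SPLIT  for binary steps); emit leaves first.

[0,1] N/PP  lex  "this"
[1,2] (PP/S)/(PP\S)  lex  "city"
[2,3] PP\S  lex  "found"
[1,3] PP/S  >  k=2
[3,4] (S/NP)/(N\PP)  lex  "ate"
[4,5] N\PP  lex  "that"
[3,5] S/NP  >  k=4
[1,5] PP/NP  >B  k=3
[5,6] PP\(PP/NP)  lex  "gave"
[1,6] PP  <  k=5
[0,6] N  >  k=1
[6,7] S\N  lex  "on"
[0,7] S  <  k=6

[0,7] S   <
  [0,6] N   >
    [0,1] "this" : N/PP
    [1,6] PP   <
      [1,5] PP/NP   >B
        [1,3] PP/S   >
          [1,2] "city" : (PP/S)/(PP\S)
          [2,3] "found" : PP\S
        [3,5] S/NP   >
          [3,4] "ate" : (S/NP)/(N\PP)
          [4,5] "that" : N\PP
      [5,6] "gave" : PP\(PP/NP)
  [6,7] "on" : S\N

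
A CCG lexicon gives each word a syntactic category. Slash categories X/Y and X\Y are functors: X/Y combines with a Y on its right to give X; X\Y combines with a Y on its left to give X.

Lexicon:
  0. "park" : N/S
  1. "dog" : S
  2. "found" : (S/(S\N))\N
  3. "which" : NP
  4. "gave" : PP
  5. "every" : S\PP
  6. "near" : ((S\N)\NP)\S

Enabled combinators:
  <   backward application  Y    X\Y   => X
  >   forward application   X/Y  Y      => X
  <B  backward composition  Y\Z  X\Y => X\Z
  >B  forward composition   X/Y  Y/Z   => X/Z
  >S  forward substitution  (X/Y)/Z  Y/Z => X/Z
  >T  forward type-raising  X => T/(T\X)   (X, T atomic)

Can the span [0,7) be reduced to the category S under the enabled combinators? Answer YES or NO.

YES

[0,7] S   >
  [0,3] S/(S\N)   <
    [0,2] N   >
      [0,1] "park" : N/S
      [1,2] "dog" : S
    [2,3] "found" : (S/(S\N))\N
  [3,7] S\N   <
    [3,4] "which" : NP
    [4,7] (S\N)\NP   <
      [4,6] S   <
        [4,5] "gave" : PP
        [5,6] "every" : S\PP
      [6,7] "near" : ((S\N)\NP)\S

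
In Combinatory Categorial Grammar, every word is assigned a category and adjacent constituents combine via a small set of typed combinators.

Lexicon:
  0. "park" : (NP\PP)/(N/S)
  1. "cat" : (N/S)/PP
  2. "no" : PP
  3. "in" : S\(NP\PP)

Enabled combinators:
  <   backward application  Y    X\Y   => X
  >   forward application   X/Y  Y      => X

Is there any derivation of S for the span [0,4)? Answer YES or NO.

YES

[0,4] S   <
  [0,3] NP\PP   >
    [0,1] "park" : (NP\PP)/(N/S)
    [1,3] N/S   >
      [1,2] "cat" : (N/S)/PP
      [2,3] "no" : PP
  [3,4] "in" : S\(NP\PP)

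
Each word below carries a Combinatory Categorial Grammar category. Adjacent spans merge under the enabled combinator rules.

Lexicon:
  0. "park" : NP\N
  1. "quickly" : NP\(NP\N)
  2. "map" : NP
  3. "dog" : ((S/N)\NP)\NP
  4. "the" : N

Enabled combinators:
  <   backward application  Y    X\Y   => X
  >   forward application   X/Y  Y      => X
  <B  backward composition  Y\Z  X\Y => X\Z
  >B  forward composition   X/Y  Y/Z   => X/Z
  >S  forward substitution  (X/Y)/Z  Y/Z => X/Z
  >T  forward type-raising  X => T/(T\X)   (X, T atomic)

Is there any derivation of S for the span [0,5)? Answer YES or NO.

[0,5] S   >
  [0,4] S/N   <
    [0,2] NP   <
      [0,1] "park" : NP\N
      [1,2] "quickly" : NP\(NP\N)
    [2,4] (S/N)\NP   <
      [2,3] "map" : NP
      [3,4] "dog" : ((S/N)\NP)\NP
  [4,5] "the" : N

YES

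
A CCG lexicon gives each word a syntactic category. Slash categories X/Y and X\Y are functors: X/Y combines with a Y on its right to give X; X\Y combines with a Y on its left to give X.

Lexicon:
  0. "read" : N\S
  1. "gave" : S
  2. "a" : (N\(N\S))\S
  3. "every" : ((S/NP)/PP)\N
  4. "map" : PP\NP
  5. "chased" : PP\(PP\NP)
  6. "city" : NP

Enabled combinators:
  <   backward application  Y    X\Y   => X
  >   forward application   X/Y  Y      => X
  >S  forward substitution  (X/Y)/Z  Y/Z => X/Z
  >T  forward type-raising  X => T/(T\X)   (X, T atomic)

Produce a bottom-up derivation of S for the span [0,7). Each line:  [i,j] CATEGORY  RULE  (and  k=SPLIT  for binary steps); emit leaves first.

[0,7] S   >
  [0,6] S/NP   >
    [0,4] (S/NP)/PP   <
      [0,3] N   <
        [0,1] "read" : N\S
        [1,3] N\(N\S)   <
          [1,2] "gave" : S
          [2,3] "a" : (N\(N\S))\S
      [3,4] "every" : ((S/NP)/PP)\N
    [4,6] PP   <
      [4,5] "map" : PP\NP
      [5,6] "chased" : PP\(PP\NP)
  [6,7] "city" : NP

[0,1] N\S  lex  "read"
[1,2] S  lex  "gave"
[2,3] (N\(N\S))\S  lex  "a"
[1,3] N\(N\S)  <  k=2
[0,3] N  <  k=1
[3,4] ((S/NP)/PP)\N  lex  "every"
[0,4] (S/NP)/PP  <  k=3
[4,5] PP\NP  lex  "map"
[5,6] PP\(PP\NP)  lex  "chased"
[4,6] PP  <  k=5
[0,6] S/NP  >  k=4
[6,7] NP  lex  "city"
[0,7] S  >  k=6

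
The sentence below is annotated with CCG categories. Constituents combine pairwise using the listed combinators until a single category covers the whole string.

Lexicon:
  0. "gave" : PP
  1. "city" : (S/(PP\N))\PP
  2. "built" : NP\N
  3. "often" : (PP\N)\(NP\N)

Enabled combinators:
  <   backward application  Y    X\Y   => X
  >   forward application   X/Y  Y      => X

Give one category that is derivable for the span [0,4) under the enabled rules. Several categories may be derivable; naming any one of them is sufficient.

S

[0,4] S   >
  [0,2] S/(PP\N)   <
    [0,1] "gave" : PP
    [1,2] "city" : (S/(PP\N))\PP
  [2,4] PP\N   <
    [2,3] "built" : NP\N
    [3,4] "often" : (PP\N)\(NP\N)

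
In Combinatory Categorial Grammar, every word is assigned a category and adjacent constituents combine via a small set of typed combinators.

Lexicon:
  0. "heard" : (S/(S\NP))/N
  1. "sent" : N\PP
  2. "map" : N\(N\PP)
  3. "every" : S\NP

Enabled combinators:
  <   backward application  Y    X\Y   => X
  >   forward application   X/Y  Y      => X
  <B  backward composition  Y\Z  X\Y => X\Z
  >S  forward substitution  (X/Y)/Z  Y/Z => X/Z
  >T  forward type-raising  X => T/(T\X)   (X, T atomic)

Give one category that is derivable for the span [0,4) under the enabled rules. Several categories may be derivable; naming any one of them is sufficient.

[0,4] S   >
  [0,3] S/(S\NP)   >
    [0,1] "heard" : (S/(S\NP))/N
    [1,3] N   <
      [1,2] "sent" : N\PP
      [2,3] "map" : N\(N\PP)
  [3,4] "every" : S\NP

S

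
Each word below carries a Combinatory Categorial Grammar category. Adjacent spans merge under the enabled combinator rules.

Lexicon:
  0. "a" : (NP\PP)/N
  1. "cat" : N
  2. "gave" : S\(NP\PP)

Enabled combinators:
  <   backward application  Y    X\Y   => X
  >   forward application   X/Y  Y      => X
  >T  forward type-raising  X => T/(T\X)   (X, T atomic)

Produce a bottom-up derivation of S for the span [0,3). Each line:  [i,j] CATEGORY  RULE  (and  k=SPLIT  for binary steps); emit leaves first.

[0,1] (NP\PP)/N  lex  "a"
[1,2] N  lex  "cat"
[0,2] NP\PP  >  k=1
[2,3] S\(NP\PP)  lex  "gave"
[0,3] S  <  k=2

[0,3] S   <
  [0,2] NP\PP   >
    [0,1] "a" : (NP\PP)/N
    [1,2] "cat" : N
  [2,3] "gave" : S\(NP\PP)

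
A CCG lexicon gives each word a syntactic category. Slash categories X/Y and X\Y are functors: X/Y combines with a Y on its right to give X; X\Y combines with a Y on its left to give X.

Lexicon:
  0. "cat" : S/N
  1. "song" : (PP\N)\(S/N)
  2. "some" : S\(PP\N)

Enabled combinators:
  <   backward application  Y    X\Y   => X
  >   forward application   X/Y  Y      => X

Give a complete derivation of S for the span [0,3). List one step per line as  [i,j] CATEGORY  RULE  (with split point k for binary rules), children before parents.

[0,1] S/N  lex  "cat"
[1,2] (PP\N)\(S/N)  lex  "song"
[0,2] PP\N  <  k=1
[2,3] S\(PP\N)  lex  "some"
[0,3] S  <  k=2

[0,3] S   <
  [0,2] PP\N   <
    [0,1] "cat" : S/N
    [1,2] "song" : (PP\N)\(S/N)
  [2,3] "some" : S\(PP\N)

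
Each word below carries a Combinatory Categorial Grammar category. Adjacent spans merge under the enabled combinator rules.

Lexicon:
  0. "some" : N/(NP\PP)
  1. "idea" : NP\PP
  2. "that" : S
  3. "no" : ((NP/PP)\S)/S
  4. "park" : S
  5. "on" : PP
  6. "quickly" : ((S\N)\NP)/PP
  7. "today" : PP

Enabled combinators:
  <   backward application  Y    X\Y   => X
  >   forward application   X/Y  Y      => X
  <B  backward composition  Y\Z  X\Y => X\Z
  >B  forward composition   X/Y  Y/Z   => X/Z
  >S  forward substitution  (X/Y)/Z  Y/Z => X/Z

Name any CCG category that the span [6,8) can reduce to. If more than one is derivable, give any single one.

(S\N)\NP

[0,8] S   <
  [0,2] N   >
    [0,1] "some" : N/(NP\PP)
    [1,2] "idea" : NP\PP
  [2,8] S\N   <
    [2,6] NP   >
      [2,5] NP/PP   <
        [2,3] "that" : S
        [3,5] (NP/PP)\S   >
          [3,4] "no" : ((NP/PP)\S)/S
          [4,5] "park" : S
      [5,6] "on" : PP
    [6,8] (S\N)\NP   >
      [6,7] "quickly" : ((S\N)\NP)/PP
      [7,8] "today" : PP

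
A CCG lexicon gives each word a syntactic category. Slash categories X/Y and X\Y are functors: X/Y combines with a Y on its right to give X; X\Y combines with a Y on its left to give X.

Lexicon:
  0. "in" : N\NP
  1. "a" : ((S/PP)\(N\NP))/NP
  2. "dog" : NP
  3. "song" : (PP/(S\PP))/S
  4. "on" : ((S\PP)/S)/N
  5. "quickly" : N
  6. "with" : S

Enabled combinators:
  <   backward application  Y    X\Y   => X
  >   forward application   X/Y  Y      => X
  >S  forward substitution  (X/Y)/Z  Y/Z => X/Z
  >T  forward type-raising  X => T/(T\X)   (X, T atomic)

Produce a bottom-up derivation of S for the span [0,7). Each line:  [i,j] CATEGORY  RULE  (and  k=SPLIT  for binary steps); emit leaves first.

[0,7] S   >
  [0,3] S/PP   <
    [0,1] "in" : N\NP
    [1,3] (S/PP)\(N\NP)   >
      [1,2] "a" : ((S/PP)\(N\NP))/NP
      [2,3] "dog" : NP
  [3,7] PP   >
    [3,6] PP/S   >S
      [3,4] "song" : (PP/(S\PP))/S
      [4,6] (S\PP)/S   >
        [4,5] "on" : ((S\PP)/S)/N
        [5,6] "quickly" : N
    [6,7] "with" : S

[0,1] N\NP  lex  "in"
[1,2] ((S/PP)\(N\NP))/NP  lex  "a"
[2,3] NP  lex  "dog"
[1,3] (S/PP)\(N\NP)  >  k=2
[0,3] S/PP  <  k=1
[3,4] (PP/(S\PP))/S  lex  "song"
[4,5] ((S\PP)/S)/N  lex  "on"
[5,6] N  lex  "quickly"
[4,6] (S\PP)/S  >  k=5
[3,6] PP/S  >S  k=4
[6,7] S  lex  "with"
[3,7] PP  >  k=6
[0,7] S  >  k=3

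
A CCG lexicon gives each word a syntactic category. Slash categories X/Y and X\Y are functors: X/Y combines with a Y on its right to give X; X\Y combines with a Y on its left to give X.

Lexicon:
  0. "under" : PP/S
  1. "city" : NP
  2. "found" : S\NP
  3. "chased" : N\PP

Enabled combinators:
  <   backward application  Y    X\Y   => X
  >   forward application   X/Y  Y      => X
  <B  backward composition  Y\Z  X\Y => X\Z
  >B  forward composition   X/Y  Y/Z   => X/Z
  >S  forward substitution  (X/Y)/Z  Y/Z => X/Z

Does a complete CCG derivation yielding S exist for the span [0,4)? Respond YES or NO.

PP/S NP S\NP N\PP
CKY chart[0,4] = {N}; S ∉ chart

NO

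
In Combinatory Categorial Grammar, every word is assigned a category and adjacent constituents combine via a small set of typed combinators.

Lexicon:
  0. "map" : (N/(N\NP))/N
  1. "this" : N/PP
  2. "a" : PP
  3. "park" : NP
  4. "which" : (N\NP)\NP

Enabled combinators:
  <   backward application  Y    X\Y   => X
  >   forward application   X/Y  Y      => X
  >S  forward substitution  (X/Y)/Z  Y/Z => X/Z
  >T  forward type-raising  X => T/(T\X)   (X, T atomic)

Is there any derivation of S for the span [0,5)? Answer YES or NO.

NO

(N/(N\NP))/N N/PP PP NP (N\NP)\NP
CKY chart[0,5] = {N, N/(N\N), NP/(NP\N), PP/(PP\N), S/(S\N)}; S ∉ chart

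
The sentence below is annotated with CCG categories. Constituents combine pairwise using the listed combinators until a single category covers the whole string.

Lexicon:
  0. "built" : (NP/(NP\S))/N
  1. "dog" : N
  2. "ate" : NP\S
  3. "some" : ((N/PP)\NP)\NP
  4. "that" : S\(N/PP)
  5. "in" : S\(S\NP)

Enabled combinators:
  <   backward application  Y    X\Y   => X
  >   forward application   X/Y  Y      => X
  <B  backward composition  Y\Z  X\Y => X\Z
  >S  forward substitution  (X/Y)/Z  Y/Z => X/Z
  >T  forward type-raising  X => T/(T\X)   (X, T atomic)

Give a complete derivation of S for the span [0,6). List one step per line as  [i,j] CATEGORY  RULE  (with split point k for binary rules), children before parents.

[0,6] S   <
  [0,5] S\NP   <B
    [0,4] (N/PP)\NP   <
      [0,3] NP   >
        [0,2] NP/(NP\S)   >
          [0,1] "built" : (NP/(NP\S))/N
          [1,2] "dog" : N
        [2,3] "ate" : NP\S
      [3,4] "some" : ((N/PP)\NP)\NP
    [4,5] "that" : S\(N/PP)
  [5,6] "in" : S\(S\NP)

[0,1] (NP/(NP\S))/N  lex  "built"
[1,2] N  lex  "dog"
[0,2] NP/(NP\S)  >  k=1
[2,3] NP\S  lex  "ate"
[0,3] NP  >  k=2
[3,4] ((N/PP)\NP)\NP  lex  "some"
[0,4] (N/PP)\NP  <  k=3
[4,5] S\(N/PP)  lex  "that"
[0,5] S\NP  <B  k=4
[5,6] S\(S\NP)  lex  "in"
[0,6] S  <  k=5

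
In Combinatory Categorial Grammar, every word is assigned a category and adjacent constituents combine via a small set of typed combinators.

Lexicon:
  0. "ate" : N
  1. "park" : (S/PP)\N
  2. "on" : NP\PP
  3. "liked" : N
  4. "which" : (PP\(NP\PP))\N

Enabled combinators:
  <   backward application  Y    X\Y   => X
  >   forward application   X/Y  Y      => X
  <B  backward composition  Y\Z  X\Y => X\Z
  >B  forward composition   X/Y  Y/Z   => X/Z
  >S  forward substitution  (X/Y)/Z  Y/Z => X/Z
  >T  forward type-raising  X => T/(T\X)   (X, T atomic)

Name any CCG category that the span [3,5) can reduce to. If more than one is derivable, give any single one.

[0,5] S   >
  [0,2] S/PP   <
    [0,1] "ate" : N
    [1,2] "park" : (S/PP)\N
  [2,5] PP   <
    [2,3] "on" : NP\PP
    [3,5] PP\(NP\PP)   <
      [3,4] "liked" : N
      [4,5] "which" : (PP\(NP\PP))\N

PP\(NP\PP)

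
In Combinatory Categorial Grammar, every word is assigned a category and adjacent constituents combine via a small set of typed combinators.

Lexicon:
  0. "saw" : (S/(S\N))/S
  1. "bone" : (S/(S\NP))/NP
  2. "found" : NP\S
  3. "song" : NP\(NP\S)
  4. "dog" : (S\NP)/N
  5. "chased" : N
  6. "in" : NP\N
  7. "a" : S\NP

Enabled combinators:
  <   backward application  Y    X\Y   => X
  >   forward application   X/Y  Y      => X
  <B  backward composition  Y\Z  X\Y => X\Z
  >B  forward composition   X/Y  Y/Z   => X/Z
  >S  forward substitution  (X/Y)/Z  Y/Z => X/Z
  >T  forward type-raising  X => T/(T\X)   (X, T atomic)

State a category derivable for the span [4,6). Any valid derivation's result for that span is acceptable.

S\NP

[0,8] S   >
  [0,6] S/(S\N)   >
    [0,1] "saw" : (S/(S\N))/S
    [1,6] S   >
      [1,4] S/(S\NP)   >
        [1,2] "bone" : (S/(S\NP))/NP
        [2,4] NP   <
          [2,3] "found" : NP\S
          [3,4] "song" : NP\(NP\S)
      [4,6] S\NP   >
        [4,5] "dog" : (S\NP)/N
        [5,6] "chased" : N
  [6,8] S\N   <B
    [6,7] "in" : NP\N
    [7,8] "a" : S\NP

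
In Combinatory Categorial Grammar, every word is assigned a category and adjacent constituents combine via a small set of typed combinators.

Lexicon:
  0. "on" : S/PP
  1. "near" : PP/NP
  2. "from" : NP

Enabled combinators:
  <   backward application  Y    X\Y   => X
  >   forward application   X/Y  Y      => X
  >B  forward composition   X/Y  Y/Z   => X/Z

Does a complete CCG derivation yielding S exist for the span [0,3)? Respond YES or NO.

[0,3] S   >
  [0,2] S/NP   >B
    [0,1] "on" : S/PP
    [1,2] "near" : PP/NP
  [2,3] "from" : NP

YES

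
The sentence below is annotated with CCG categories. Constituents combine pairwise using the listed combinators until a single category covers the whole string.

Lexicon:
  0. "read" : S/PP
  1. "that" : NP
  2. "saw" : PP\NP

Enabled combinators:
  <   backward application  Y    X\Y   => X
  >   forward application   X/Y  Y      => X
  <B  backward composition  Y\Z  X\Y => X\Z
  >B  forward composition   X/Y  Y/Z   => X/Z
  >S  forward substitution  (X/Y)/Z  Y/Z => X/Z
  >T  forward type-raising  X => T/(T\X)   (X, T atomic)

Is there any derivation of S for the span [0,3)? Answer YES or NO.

YES

[0,3] S   >
  [0,1] "read" : S/PP
  [1,3] PP   >
    [1,2] PP/(PP\NP)   >T
      [1,2] "that" : NP
    [2,3] "saw" : PP\NP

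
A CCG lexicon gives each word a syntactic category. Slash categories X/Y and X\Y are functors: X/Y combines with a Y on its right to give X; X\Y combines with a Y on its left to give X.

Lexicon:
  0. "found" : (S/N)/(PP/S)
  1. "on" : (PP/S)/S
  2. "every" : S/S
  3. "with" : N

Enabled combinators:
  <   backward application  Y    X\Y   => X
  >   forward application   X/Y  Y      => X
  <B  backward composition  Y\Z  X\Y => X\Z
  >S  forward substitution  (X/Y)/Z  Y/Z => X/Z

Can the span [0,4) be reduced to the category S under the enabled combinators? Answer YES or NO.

[0,4] S   >
  [0,3] S/N   >
    [0,1] "found" : (S/N)/(PP/S)
    [1,3] PP/S   >S
      [1,2] "on" : (PP/S)/S
      [2,3] "every" : S/S
  [3,4] "with" : N

YES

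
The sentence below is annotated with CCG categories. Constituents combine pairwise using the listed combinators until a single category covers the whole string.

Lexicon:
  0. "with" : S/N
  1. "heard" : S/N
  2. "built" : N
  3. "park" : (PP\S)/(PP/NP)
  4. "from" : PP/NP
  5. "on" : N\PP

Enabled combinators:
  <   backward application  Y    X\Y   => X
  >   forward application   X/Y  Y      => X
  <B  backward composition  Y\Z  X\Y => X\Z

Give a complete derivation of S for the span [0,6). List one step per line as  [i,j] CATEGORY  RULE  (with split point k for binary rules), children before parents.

[0,6] S   >
  [0,1] "with" : S/N
  [1,6] N   <
    [1,3] S   >
      [1,2] "heard" : S/N
      [2,3] "built" : N
    [3,6] N\S   <B
      [3,5] PP\S   >
        [3,4] "park" : (PP\S)/(PP/NP)
        [4,5] "from" : PP/NP
      [5,6] "on" : N\PP

[0,1] S/N  lex  "with"
[1,2] S/N  lex  "heard"
[2,3] N  lex  "built"
[1,3] S  >  k=2
[3,4] (PP\S)/(PP/NP)  lex  "park"
[4,5] PP/NP  lex  "from"
[3,5] PP\S  >  k=4
[5,6] N\PP  lex  "on"
[3,6] N\S  <B  k=5
[1,6] N  <  k=3
[0,6] S  >  k=1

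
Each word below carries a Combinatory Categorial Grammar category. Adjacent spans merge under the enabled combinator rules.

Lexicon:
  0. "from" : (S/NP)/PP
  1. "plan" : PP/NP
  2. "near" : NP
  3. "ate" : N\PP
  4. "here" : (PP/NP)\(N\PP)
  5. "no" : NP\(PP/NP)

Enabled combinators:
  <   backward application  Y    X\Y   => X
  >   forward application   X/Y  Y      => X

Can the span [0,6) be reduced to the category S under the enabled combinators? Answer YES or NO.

YES

[0,6] S   >
  [0,3] S/NP   >
    [0,1] "from" : (S/NP)/PP
    [1,3] PP   >
      [1,2] "plan" : PP/NP
      [2,3] "near" : NP
  [3,6] NP   <
    [3,5] PP/NP   <
      [3,4] "ate" : N\PP
      [4,5] "here" : (PP/NP)\(N\PP)
    [5,6] "no" : NP\(PP/NP)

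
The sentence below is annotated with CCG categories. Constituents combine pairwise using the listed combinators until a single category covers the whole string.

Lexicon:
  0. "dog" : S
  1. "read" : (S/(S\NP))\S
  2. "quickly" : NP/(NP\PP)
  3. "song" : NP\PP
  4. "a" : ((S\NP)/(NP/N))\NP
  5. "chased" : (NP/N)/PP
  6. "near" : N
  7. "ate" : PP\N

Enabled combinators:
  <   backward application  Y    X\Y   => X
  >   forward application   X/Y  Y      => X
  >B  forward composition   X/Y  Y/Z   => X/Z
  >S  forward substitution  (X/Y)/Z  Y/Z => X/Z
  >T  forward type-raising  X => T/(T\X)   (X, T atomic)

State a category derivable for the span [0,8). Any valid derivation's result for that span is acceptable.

S

[0,8] S   >
  [0,2] S/(S\NP)   <
    [0,1] "dog" : S
    [1,2] "read" : (S/(S\NP))\S
  [2,8] S\NP   >
    [2,5] (S\NP)/(NP/N)   <
      [2,4] NP   >
        [2,3] "quickly" : NP/(NP\PP)
        [3,4] "song" : NP\PP
      [4,5] "a" : ((S\NP)/(NP/N))\NP
    [5,8] NP/N   >
      [5,6] "chased" : (NP/N)/PP
      [6,8] PP   <
        [6,7] "near" : N
        [7,8] "ate" : PP\N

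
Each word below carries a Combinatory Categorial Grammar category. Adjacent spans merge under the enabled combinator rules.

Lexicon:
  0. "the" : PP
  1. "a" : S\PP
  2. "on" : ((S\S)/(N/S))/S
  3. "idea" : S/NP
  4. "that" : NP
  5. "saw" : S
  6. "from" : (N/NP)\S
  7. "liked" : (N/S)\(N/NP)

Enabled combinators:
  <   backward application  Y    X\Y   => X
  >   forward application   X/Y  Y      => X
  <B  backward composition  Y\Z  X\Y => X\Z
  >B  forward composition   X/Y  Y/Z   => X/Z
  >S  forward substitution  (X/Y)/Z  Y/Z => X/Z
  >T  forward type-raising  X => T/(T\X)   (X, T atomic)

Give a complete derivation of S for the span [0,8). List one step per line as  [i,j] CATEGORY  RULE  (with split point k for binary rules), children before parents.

[0,8] S   >
  [0,1] S/(S\PP)   >T
    [0,1] "the" : PP
  [1,8] S\PP   <B
    [1,2] "a" : S\PP
    [2,8] S\S   >
      [2,5] (S\S)/(N/S)   >
        [2,3] "on" : ((S\S)/(N/S))/S
        [3,5] S   >
          [3,4] "idea" : S/NP
          [4,5] "that" : NP
      [5,8] N/S   <
        [5,7] N/NP   <
          [5,6] "saw" : S
          [6,7] "from" : (N/NP)\S
        [7,8] "liked" : (N/S)\(N/NP)

[0,1] PP  lex  "the"
[0,1] S/(S\PP)  >T
[1,2] S\PP  lex  "a"
[2,3] ((S\S)/(N/S))/S  lex  "on"
[3,4] S/NP  lex  "idea"
[4,5] NP  lex  "that"
[3,5] S  >  k=4
[2,5] (S\S)/(N/S)  >  k=3
[5,6] S  lex  "saw"
[6,7] (N/NP)\S  lex  "from"
[5,7] N/NP  <  k=6
[7,8] (N/S)\(N/NP)  lex  "liked"
[5,8] N/S  <  k=7
[2,8] S\S  >  k=5
[1,8] S\PP  <B  k=2
[0,8] S  >  k=1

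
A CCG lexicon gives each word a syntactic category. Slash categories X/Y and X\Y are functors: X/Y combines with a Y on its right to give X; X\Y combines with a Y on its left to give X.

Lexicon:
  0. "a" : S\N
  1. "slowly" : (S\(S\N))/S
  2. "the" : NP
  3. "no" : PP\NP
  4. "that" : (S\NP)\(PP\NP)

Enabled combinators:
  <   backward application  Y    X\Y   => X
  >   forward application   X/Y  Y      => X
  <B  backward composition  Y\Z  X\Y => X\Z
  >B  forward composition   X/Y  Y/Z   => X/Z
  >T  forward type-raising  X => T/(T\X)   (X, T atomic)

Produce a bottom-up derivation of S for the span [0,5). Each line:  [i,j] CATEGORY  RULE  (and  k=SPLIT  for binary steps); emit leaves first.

[0,5] S   <
  [0,1] "a" : S\N
  [1,5] S\(S\N)   >
    [1,2] "slowly" : (S\(S\N))/S
    [2,5] S   <
      [2,3] "the" : NP
      [3,5] S\NP   <
        [3,4] "no" : PP\NP
        [4,5] "that" : (S\NP)\(PP\NP)

[0,1] S\N  lex  "a"
[1,2] (S\(S\N))/S  lex  "slowly"
[2,3] NP  lex  "the"
[3,4] PP\NP  lex  "no"
[4,5] (S\NP)\(PP\NP)  lex  "that"
[3,5] S\NP  <  k=4
[2,5] S  <  k=3
[1,5] S\(S\N)  >  k=2
[0,5] S  <  k=1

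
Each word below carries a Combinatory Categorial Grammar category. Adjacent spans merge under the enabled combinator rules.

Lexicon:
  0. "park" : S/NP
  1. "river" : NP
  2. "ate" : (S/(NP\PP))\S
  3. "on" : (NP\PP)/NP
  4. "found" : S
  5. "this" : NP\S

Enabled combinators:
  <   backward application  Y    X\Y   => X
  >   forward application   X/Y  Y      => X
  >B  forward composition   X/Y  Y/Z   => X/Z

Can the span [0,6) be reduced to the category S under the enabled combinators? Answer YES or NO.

[0,6] S   >
  [0,3] S/(NP\PP)   <
    [0,2] S   >
      [0,1] "park" : S/NP
      [1,2] "river" : NP
    [2,3] "ate" : (S/(NP\PP))\S
  [3,6] NP\PP   >
    [3,4] "on" : (NP\PP)/NP
    [4,6] NP   <
      [4,5] "found" : S
      [5,6] "this" : NP\S

YES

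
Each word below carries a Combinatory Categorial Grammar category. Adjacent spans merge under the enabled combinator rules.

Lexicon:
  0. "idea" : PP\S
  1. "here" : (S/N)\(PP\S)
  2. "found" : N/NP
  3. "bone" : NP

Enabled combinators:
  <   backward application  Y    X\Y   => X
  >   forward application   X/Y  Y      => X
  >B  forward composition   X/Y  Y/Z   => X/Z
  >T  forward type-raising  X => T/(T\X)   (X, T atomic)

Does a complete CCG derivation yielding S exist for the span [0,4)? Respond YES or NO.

YES

[0,4] S   >
  [0,3] S/NP   >B
    [0,2] S/N   <
      [0,1] "idea" : PP\S
      [1,2] "here" : (S/N)\(PP\S)
    [2,3] "found" : N/NP
  [3,4] "bone" : NP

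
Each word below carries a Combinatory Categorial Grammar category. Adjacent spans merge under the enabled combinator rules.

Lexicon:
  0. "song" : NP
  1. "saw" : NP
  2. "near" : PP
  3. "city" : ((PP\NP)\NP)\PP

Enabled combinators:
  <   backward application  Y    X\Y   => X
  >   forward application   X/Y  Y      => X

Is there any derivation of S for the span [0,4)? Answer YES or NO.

NP NP PP ((PP\NP)\NP)\PP
CKY chart[0,4] = {PP}; S ∉ chart

NO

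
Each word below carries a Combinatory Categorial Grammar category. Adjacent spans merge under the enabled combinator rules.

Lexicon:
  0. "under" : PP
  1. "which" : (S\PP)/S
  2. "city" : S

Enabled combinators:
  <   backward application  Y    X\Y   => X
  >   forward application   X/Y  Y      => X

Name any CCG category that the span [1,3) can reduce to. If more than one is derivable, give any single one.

S\PP

[0,3] S   <
  [0,1] "under" : PP
  [1,3] S\PP   >
    [1,2] "which" : (S\PP)/S
    [2,3] "city" : S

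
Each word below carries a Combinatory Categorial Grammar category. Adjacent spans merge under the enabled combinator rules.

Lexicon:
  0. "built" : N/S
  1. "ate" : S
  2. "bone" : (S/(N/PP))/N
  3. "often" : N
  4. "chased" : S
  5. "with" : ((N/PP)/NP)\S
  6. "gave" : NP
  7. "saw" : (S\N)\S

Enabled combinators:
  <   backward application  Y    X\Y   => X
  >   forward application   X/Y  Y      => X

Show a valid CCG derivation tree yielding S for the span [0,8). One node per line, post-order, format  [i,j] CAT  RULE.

[0,8] S   <
  [0,2] N   >
    [0,1] "built" : N/S
    [1,2] "ate" : S
  [2,8] S\N   <
    [2,7] S   >
      [2,4] S/(N/PP)   >
        [2,3] "bone" : (S/(N/PP))/N
        [3,4] "often" : N
      [4,7] N/PP   >
        [4,6] (N/PP)/NP   <
          [4,5] "chased" : S
          [5,6] "with" : ((N/PP)/NP)\S
        [6,7] "gave" : NP
    [7,8] "saw" : (S\N)\S

[0,1] N/S  lex  "built"
[1,2] S  lex  "ate"
[0,2] N  >  k=1
[2,3] (S/(N/PP))/N  lex  "bone"
[3,4] N  lex  "often"
[2,4] S/(N/PP)  >  k=3
[4,5] S  lex  "chased"
[5,6] ((N/PP)/NP)\S  lex  "with"
[4,6] (N/PP)/NP  <  k=5
[6,7] NP  lex  "gave"
[4,7] N/PP  >  k=6
[2,7] S  >  k=4
[7,8] (S\N)\S  lex  "saw"
[2,8] S\N  <  k=7
[0,8] S  <  k=2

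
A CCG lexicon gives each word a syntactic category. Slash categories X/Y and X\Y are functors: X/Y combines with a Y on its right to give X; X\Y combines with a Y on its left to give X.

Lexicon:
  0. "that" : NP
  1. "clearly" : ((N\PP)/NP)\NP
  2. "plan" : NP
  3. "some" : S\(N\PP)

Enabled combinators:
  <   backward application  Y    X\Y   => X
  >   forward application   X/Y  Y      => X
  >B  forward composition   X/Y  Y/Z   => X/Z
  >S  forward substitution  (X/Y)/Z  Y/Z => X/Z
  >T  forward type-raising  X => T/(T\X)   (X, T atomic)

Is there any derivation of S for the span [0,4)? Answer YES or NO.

[0,4] S   <
  [0,3] N\PP   >
    [0,2] (N\PP)/NP   <
      [0,1] "that" : NP
      [1,2] "clearly" : ((N\PP)/NP)\NP
    [2,3] "plan" : NP
  [3,4] "some" : S\(N\PP)

YES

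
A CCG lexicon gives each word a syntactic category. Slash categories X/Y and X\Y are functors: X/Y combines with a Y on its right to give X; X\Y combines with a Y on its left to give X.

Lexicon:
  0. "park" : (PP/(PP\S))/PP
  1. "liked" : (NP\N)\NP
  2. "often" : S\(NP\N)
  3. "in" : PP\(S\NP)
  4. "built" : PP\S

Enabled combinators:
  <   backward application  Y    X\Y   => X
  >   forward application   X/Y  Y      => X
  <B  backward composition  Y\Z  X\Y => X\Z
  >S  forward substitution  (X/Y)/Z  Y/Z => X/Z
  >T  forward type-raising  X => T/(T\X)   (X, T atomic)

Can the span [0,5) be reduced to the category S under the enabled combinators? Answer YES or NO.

NO

(PP/(PP\S))/PP (NP\N)\NP S\(NP\N) PP\(S\NP) PP\S
CKY chart[0,5] = {N/(N\PP), NP/(NP\PP), PP, PP/(PP\PP), S/(S\PP)}; S ∉ chart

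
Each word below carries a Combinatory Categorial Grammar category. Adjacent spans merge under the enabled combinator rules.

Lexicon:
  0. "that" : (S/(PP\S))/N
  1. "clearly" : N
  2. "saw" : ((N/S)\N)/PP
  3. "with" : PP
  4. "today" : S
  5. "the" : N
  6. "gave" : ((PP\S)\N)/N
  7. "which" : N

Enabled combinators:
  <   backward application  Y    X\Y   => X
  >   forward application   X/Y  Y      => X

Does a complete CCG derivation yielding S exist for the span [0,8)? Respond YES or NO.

[0,8] S   >
  [0,5] S/(PP\S)   >
    [0,1] "that" : (S/(PP\S))/N
    [1,5] N   >
      [1,4] N/S   <
        [1,2] "clearly" : N
        [2,4] (N/S)\N   >
          [2,3] "saw" : ((N/S)\N)/PP
          [3,4] "with" : PP
      [4,5] "today" : S
  [5,8] PP\S   <
    [5,6] "the" : N
    [6,8] (PP\S)\N   >
      [6,7] "gave" : ((PP\S)\N)/N
      [7,8] "which" : N

YES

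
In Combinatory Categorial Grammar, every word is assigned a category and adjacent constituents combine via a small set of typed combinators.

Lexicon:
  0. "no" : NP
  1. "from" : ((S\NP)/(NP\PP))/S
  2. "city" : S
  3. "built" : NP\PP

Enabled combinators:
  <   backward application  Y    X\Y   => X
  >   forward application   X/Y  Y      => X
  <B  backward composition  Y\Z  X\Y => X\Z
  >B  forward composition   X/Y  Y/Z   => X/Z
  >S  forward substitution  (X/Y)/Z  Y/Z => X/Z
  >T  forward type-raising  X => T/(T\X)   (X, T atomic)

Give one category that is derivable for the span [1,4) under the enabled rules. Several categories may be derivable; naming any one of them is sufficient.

[0,4] S   <
  [0,1] "no" : NP
  [1,4] S\NP   >
    [1,3] (S\NP)/(NP\PP)   >
      [1,2] "from" : ((S\NP)/(NP\PP))/S
      [2,3] "city" : S
    [3,4] "built" : NP\PP

S\NP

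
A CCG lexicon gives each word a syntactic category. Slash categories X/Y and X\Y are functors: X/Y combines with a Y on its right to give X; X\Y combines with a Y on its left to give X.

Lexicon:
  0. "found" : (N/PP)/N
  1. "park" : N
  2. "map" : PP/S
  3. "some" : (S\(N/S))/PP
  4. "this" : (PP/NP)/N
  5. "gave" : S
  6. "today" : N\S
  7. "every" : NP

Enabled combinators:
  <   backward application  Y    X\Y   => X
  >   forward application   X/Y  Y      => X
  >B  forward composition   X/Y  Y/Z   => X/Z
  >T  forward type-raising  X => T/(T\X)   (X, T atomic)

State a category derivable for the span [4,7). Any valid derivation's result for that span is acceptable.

[0,8] S   <
  [0,3] N/S   >B
    [0,2] N/PP   >
      [0,1] "found" : (N/PP)/N
      [1,2] "park" : N
    [2,3] "map" : PP/S
  [3,8] S\(N/S)   >
    [3,4] "some" : (S\(N/S))/PP
    [4,8] PP   >
      [4,7] PP/NP   >
        [4,5] "this" : (PP/NP)/N
        [5,7] N   <
          [5,6] "gave" : S
          [6,7] "today" : N\S
      [7,8] "every" : NP

PP/NP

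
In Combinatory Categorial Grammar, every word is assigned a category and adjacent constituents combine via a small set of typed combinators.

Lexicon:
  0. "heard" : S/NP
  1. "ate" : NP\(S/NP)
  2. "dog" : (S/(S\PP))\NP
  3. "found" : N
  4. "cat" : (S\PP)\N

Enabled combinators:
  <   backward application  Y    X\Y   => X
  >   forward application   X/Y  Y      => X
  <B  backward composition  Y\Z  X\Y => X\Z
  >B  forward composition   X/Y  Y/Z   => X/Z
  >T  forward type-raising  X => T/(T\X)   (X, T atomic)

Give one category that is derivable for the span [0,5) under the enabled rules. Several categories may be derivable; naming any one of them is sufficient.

S

[0,5] S   >
  [0,3] S/(S\PP)   <
    [0,2] NP   <
      [0,1] "heard" : S/NP
      [1,2] "ate" : NP\(S/NP)
    [2,3] "dog" : (S/(S\PP))\NP
  [3,5] S\PP   <
    [3,4] "found" : N
    [4,5] "cat" : (S\PP)\N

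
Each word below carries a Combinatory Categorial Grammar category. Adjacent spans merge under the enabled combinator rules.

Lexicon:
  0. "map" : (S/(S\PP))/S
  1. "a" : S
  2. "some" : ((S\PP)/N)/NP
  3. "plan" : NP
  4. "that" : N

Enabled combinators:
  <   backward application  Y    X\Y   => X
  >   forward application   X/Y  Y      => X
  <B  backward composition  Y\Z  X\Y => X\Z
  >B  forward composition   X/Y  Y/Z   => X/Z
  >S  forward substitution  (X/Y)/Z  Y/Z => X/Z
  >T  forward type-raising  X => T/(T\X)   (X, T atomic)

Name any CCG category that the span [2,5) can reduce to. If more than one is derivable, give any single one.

S\PP

[0,5] S   >
  [0,2] S/(S\PP)   >
    [0,1] "map" : (S/(S\PP))/S
    [1,2] "a" : S
  [2,5] S\PP   >
    [2,4] (S\PP)/N   >
      [2,3] "some" : ((S\PP)/N)/NP
      [3,4] "plan" : NP
    [4,5] "that" : N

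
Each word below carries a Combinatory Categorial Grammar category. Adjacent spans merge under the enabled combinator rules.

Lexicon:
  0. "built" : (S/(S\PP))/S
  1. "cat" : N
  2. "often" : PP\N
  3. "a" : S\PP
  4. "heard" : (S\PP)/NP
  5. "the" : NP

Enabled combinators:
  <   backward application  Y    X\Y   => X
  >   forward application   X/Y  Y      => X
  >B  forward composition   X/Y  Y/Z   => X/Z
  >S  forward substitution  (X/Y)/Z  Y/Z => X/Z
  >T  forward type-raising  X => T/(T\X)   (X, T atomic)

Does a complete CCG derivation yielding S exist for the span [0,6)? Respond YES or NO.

YES

[0,6] S   >
  [0,4] S/(S\PP)   >
    [0,1] "built" : (S/(S\PP))/S
    [1,4] S   <
      [1,3] PP   >
        [1,2] PP/(PP\N)   >T
          [1,2] "cat" : N
        [2,3] "often" : PP\N
      [3,4] "a" : S\PP
  [4,6] S\PP   >
    [4,5] "heard" : (S\PP)/NP
    [5,6] "the" : NP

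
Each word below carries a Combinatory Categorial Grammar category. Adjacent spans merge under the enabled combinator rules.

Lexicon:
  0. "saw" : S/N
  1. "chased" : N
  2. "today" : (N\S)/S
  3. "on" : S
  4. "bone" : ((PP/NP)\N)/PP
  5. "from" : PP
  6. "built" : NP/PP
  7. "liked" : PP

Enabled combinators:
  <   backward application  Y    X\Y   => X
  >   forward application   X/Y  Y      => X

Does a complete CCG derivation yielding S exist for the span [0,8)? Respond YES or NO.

NO

S/N N (N\S)/S S ((PP/NP)\N)/PP PP NP/PP PP
CKY chart[0,8] = {PP}; S ∉ chart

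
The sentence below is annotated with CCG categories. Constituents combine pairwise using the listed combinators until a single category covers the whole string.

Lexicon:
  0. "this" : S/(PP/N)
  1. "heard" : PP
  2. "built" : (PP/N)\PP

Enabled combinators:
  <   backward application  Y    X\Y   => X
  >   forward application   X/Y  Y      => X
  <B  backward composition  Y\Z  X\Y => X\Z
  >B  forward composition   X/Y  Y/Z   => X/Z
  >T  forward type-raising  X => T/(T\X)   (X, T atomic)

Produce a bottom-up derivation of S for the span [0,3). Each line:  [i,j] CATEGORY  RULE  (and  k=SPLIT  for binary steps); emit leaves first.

[0,3] S   >
  [0,1] "this" : S/(PP/N)
  [1,3] PP/N   <
    [1,2] "heard" : PP
    [2,3] "built" : (PP/N)\PP

[0,1] S/(PP/N)  lex  "this"
[1,2] PP  lex  "heard"
[2,3] (PP/N)\PP  lex  "built"
[1,3] PP/N  <  k=2
[0,3] S  >  k=1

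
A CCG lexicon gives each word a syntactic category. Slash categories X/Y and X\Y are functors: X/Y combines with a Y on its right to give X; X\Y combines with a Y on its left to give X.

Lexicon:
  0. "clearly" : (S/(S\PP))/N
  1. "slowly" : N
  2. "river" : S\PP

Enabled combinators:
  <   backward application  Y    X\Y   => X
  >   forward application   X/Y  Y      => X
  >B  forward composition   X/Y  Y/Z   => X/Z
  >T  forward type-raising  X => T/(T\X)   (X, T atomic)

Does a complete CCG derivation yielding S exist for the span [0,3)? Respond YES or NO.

[0,3] S   >
  [0,2] S/(S\PP)   >
    [0,1] "clearly" : (S/(S\PP))/N
    [1,2] "slowly" : N
  [2,3] "river" : S\PP

YES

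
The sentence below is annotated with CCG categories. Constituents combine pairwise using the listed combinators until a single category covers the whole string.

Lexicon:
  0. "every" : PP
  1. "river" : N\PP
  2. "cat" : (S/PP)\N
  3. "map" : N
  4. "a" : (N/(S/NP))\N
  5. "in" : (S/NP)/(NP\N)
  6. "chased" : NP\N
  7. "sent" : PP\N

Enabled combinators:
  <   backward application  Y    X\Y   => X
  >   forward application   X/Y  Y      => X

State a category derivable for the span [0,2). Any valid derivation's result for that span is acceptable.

N

[0,8] S   >
  [0,3] S/PP   <
    [0,2] N   <
      [0,1] "every" : PP
      [1,2] "river" : N\PP
    [2,3] "cat" : (S/PP)\N
  [3,8] PP   <
    [3,7] N   >
      [3,5] N/(S/NP)   <
        [3,4] "map" : N
        [4,5] "a" : (N/(S/NP))\N
      [5,7] S/NP   >
        [5,6] "in" : (S/NP)/(NP\N)
        [6,7] "chased" : NP\N
    [7,8] "sent" : PP\N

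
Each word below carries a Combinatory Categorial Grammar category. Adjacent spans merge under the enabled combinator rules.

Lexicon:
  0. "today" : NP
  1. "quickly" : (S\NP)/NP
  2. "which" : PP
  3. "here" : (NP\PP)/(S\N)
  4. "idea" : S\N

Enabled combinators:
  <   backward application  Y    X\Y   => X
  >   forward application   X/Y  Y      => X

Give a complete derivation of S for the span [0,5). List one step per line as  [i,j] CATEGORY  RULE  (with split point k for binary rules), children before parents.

[0,5] S   <
  [0,1] "today" : NP
  [1,5] S\NP   >
    [1,2] "quickly" : (S\NP)/NP
    [2,5] NP   <
      [2,3] "which" : PP
      [3,5] NP\PP   >
        [3,4] "here" : (NP\PP)/(S\N)
        [4,5] "idea" : S\N

[0,1] NP  lex  "today"
[1,2] (S\NP)/NP  lex  "quickly"
[2,3] PP  lex  "which"
[3,4] (NP\PP)/(S\N)  lex  "here"
[4,5] S\N  lex  "idea"
[3,5] NP\PP  >  k=4
[2,5] NP  <  k=3
[1,5] S\NP  >  k=2
[0,5] S  <  k=1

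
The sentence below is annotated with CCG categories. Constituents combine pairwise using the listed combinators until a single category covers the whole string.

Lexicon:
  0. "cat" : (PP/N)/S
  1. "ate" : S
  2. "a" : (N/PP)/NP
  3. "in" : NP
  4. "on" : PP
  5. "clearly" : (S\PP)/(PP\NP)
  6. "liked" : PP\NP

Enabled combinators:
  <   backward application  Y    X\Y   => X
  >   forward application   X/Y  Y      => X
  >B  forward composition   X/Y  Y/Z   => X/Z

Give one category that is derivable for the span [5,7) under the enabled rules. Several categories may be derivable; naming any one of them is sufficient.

S\PP

[0,7] S   <
  [0,5] PP   >
    [0,2] PP/N   >
      [0,1] "cat" : (PP/N)/S
      [1,2] "ate" : S
    [2,5] N   >
      [2,4] N/PP   >
        [2,3] "a" : (N/PP)/NP
        [3,4] "in" : NP
      [4,5] "on" : PP
  [5,7] S\PP   >
    [5,6] "clearly" : (S\PP)/(PP\NP)
    [6,7] "liked" : PP\NP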